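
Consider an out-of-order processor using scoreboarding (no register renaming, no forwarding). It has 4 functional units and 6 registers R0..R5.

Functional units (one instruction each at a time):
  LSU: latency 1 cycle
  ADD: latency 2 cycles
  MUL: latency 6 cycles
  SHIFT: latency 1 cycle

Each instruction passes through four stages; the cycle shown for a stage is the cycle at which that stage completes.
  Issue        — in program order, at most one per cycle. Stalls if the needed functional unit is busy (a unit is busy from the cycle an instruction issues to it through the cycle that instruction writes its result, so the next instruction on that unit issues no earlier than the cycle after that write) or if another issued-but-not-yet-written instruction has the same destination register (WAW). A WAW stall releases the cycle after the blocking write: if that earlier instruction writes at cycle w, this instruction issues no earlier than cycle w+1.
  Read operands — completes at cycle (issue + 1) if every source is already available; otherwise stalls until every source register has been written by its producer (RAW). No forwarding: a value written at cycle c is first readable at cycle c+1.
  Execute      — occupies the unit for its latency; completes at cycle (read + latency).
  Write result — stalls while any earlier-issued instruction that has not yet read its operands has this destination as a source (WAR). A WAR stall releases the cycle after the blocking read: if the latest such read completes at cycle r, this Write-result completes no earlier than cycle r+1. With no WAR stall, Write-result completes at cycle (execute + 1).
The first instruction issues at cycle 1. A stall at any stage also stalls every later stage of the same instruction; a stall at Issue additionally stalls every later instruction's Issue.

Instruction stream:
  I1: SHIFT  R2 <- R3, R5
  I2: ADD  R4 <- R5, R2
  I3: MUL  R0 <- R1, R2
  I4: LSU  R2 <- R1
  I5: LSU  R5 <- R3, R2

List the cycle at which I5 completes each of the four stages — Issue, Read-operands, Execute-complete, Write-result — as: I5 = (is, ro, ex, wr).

I5 = (9, 10, 11, 12)

[I1] 1/2/3/4
[I2] 2/5/7/8  (RAW R2: wait I1 write@4)
[I3] 3/5/11/12  (RAW R2: wait I1 write@4)
[I4] 5/6/7/8  (WAW R2: wait I1 write@4)
[I5] 9/10/11/12  (struct: LSU busy until I4 writes@8)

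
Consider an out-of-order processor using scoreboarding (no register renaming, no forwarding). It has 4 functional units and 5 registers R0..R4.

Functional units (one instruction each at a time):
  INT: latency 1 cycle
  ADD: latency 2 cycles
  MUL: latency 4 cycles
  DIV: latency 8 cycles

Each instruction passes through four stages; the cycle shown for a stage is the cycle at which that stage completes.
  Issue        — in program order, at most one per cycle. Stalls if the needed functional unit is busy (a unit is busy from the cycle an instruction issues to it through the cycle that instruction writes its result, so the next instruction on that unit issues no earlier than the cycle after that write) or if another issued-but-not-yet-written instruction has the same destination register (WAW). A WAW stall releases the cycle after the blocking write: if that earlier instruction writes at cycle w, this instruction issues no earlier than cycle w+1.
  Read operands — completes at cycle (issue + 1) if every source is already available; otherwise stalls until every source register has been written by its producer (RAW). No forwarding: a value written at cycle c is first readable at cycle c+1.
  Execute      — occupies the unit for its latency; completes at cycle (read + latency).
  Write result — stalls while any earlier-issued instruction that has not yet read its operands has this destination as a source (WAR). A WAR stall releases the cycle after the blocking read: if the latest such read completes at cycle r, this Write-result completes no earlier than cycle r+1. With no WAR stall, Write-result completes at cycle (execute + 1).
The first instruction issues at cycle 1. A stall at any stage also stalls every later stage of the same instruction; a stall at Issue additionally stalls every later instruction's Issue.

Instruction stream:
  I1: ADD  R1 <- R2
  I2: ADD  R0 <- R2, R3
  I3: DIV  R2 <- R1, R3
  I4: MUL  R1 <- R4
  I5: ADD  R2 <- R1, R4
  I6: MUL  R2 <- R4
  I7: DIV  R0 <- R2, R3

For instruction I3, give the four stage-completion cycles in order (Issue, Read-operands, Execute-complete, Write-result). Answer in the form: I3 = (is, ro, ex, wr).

I3 = (7, 8, 16, 17)

  I1 | 1 | 2 | 4 | 5
  I2 | 6 | 7 | 9 | 10   struct: ADD busy until I1 writes@5
  I3 | 7 | 8 | 16 | 17
  I4 | 8 | 9 | 13 | 14
  I5 | 18 | 19 | 21 | 22   WAW R2: wait I3 write@17
  I6 | 23 | 24 | 28 | 29   WAW R2: wait I5 write@22
  I7 | 24 | 30 | 38 | 39   RAW R2: wait I6 write@29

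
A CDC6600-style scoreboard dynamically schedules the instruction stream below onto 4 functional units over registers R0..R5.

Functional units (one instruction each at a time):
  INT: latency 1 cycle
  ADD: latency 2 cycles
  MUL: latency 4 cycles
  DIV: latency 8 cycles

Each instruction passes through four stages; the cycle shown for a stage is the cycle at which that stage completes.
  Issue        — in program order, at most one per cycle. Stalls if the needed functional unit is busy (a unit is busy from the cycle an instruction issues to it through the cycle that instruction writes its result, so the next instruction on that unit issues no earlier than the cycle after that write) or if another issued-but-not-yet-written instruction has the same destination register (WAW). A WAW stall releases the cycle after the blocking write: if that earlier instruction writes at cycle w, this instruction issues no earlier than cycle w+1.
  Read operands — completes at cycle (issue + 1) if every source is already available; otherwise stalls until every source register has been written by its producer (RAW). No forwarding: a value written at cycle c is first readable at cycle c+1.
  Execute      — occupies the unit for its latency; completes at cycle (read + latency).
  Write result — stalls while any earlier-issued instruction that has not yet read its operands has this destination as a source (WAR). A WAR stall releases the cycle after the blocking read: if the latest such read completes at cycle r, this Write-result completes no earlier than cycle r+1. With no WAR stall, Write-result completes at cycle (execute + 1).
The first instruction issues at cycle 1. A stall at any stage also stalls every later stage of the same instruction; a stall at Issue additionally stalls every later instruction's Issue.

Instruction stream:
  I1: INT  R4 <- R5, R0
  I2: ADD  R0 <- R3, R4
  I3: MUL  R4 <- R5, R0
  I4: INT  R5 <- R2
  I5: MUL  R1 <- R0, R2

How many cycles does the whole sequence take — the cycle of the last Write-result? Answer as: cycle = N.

cycle = 21

I1 -> (1, 2, 3, 4)
I2 -> (2, 5, 7, 8)  // RAW R4: wait I1 write@4
I3 -> (5, 9, 13, 14)  // WAW R4: wait I1 write@4, RAW R0: wait I2 write@8
I4 -> (6, 7, 8, 10)  // WAR R5: wait I3 read@9
I5 -> (15, 16, 20, 21)  // struct: MUL busy until I3 writes@14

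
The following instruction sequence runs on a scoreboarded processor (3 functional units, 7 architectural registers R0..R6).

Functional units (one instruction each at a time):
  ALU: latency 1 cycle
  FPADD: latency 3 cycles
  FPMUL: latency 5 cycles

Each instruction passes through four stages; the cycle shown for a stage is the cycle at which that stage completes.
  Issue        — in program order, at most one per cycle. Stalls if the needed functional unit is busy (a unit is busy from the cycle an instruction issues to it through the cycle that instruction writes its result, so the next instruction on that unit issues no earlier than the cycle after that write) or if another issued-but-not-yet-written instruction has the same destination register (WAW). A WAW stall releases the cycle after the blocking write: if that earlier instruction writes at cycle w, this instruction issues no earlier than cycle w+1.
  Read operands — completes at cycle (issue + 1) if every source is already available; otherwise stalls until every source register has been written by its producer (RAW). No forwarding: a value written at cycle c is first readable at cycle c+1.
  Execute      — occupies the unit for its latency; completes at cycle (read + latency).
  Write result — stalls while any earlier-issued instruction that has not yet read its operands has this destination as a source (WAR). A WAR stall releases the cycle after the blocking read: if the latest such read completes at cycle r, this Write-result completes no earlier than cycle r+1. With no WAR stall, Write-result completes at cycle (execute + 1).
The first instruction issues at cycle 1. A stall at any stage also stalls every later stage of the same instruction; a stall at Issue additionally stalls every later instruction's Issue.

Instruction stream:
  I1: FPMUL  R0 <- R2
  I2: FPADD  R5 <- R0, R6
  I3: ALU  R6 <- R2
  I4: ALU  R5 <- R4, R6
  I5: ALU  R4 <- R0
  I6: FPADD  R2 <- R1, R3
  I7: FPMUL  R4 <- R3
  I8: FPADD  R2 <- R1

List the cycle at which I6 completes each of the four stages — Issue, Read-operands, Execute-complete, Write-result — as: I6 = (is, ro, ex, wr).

[I1] 1/2/7/8
[I2] 2/9/12/13  (RAW R0: wait I1 write@8)
[I3] 3/4/5/10  (WAR R6: wait I2 read@9)
[I4] 14/15/16/17  (WAW R5: wait I2 write@13)
[I5] 18/19/20/21  (struct: ALU busy until I4 writes@17)
[I6] 19/20/23/24
[I7] 22/23/28/29  (WAW R4: wait I5 write@21)
[I8] 25/26/29/30  (struct: FPADD busy until I6 writes@24)

I6 = (19, 20, 23, 24)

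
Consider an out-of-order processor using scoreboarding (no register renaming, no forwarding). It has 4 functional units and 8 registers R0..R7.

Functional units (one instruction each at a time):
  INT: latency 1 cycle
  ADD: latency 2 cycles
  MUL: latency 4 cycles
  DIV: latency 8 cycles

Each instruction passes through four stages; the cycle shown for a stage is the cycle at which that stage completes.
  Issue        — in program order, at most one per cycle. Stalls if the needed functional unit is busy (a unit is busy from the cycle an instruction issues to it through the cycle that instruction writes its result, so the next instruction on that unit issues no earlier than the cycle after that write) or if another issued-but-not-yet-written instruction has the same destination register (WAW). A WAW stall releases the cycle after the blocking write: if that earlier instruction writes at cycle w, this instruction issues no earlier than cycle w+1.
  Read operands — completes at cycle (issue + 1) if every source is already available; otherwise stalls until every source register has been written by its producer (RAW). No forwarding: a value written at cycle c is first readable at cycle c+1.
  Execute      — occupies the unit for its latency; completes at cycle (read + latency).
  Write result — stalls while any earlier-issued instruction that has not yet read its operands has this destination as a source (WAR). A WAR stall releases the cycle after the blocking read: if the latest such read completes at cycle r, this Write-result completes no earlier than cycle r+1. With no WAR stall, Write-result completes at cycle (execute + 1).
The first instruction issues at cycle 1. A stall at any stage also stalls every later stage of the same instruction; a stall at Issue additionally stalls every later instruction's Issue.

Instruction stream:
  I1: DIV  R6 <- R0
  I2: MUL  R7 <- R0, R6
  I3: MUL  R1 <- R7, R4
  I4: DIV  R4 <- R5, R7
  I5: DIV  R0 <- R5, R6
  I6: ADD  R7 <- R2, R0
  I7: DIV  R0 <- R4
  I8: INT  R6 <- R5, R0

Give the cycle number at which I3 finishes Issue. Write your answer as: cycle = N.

t=1  I1→DIV
t=2  I1 RO | I2→MUL
t=10  I1 EX
t=11  I1 WR R6
t=12  I2 RO
t=16  I2 EX
t=17  I2 WR R7
t=18  I3→MUL
t=19  I3 RO | I4→DIV
t=20  I4 RO
t=23  I3 EX
t=24  I3 WR R1
t=28  I4 EX
t=29  I4 WR R4
t=30  I5→DIV
t=31  I5 RO | I6→ADD
t=39  I5 EX
t=40  I5 WR R0
t=41  I6 RO | I7→DIV
t=42  I7 RO | I8→INT
t=43  I6 EX
t=44  I6 WR R7
t=50  I7 EX
t=51  I7 WR R0
t=52  I8 RO
t=53  I8 EX
t=54  I8 WR R6

cycle = 18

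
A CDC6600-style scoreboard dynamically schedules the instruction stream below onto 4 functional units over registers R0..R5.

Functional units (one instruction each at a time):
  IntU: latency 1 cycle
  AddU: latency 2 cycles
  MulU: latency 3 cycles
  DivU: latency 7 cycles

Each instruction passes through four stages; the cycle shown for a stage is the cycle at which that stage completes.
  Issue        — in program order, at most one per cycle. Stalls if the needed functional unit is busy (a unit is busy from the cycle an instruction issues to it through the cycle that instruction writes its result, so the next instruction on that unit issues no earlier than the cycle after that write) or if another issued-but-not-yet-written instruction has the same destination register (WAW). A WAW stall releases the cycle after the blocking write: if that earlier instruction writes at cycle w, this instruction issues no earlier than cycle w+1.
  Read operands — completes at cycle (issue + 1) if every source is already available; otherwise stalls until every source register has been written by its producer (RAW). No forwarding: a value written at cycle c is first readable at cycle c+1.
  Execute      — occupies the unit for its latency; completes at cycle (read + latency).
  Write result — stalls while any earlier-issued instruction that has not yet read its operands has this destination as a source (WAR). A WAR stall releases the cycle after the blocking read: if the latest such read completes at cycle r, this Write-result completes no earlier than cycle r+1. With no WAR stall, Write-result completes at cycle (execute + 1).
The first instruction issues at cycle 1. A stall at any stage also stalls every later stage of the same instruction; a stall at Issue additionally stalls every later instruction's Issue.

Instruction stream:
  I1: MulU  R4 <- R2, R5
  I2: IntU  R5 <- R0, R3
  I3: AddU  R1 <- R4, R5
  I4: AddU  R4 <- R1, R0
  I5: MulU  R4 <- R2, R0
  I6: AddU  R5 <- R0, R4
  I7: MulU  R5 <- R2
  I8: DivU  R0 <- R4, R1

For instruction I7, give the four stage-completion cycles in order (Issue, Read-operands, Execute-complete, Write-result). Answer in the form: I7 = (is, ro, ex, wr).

I7 = (26, 27, 30, 31)

cycle 1: I1→MulU
cycle 2: I1 RO | I2→IntU
cycle 3: I2 RO | I3→AddU
cycle 4: I2 EX
cycle 5: I1 EX | I2 WR R5
cycle 6: I1 WR R4
cycle 7: I3 RO
cycle 9: I3 EX
cycle 10: I3 WR R1
cycle 11: I4→AddU
cycle 12: I4 RO
cycle 14: I4 EX
cycle 15: I4 WR R4
cycle 16: I5→MulU
cycle 17: I5 RO | I6→AddU
cycle 20: I5 EX
cycle 21: I5 WR R4
cycle 22: I6 RO
cycle 24: I6 EX
cycle 25: I6 WR R5
cycle 26: I7→MulU
cycle 27: I7 RO | I8→DivU
cycle 28: I8 RO
cycle 30: I7 EX
cycle 31: I7 WR R5
cycle 35: I8 EX
cycle 36: I8 WR R0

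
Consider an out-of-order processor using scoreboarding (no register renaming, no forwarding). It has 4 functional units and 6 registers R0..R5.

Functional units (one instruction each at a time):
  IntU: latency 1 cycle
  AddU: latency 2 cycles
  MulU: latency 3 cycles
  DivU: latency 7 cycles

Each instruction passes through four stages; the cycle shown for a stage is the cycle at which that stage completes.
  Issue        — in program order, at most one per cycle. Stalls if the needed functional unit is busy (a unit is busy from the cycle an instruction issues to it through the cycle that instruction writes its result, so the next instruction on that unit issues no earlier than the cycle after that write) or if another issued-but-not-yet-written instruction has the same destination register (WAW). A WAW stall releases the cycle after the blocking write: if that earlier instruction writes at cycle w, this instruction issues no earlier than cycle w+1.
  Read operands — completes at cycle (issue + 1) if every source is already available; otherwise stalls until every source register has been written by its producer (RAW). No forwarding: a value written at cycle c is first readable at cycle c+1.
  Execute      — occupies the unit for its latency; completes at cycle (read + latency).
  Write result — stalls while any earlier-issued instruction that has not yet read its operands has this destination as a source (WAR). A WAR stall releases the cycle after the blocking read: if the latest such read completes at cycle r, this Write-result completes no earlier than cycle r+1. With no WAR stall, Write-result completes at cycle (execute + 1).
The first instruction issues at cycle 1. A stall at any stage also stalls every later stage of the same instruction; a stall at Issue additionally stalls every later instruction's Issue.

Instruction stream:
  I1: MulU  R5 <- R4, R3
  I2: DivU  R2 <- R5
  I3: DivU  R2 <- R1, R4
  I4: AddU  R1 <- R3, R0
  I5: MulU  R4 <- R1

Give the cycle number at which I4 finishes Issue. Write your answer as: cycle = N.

cycle = 17

t=1  I1 issues→MulU
t=2  I1 reads | I2 issues→DivU
t=5  I1 exec-done
t=6  I1 writes R5
t=7  I2 reads
t=14  I2 exec-done
t=15  I2 writes R2
t=16  I3 issues→DivU
t=17  I3 reads | I4 issues→AddU
t=18  I4 reads | I5 issues→MulU
t=20  I4 exec-done
t=21  I4 writes R1
t=22  I5 reads
t=24  I3 exec-done
t=25  I3 writes R2 | I5 exec-done
t=26  I5 writes R4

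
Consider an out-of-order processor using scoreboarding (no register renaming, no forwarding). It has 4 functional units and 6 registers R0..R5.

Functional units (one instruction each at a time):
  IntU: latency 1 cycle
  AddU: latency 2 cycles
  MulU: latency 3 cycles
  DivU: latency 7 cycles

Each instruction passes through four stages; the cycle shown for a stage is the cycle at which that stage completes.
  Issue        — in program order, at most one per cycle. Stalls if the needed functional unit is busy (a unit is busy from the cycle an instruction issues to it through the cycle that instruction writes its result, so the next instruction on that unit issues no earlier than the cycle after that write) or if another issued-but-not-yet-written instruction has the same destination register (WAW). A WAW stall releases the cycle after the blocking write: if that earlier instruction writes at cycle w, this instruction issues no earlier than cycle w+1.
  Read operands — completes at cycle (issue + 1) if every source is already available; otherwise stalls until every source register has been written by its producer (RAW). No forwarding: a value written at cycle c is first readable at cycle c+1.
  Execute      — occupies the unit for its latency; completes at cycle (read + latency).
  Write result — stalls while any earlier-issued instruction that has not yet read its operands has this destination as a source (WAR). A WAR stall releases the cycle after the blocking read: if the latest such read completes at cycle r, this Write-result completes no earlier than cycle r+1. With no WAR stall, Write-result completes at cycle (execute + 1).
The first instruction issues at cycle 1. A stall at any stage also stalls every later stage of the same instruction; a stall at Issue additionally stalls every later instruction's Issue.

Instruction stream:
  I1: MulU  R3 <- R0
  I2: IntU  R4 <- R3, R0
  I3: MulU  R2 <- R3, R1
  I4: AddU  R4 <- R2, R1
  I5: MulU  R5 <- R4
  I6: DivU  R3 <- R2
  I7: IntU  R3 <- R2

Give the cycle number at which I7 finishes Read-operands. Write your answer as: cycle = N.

I1 -> (1, 2, 5, 6)
I2 -> (2, 7, 8, 9)  // RAW R3: wait I1 write@6
I3 -> (7, 8, 11, 12)  // struct: MulU busy until I1 writes@6
I4 -> (10, 13, 15, 16)  // WAW R4: wait I2 write@9, RAW R2: wait I3 write@12
I5 -> (13, 17, 20, 21)  // struct: MulU busy until I3 writes@12, RAW R4: wait I4 write@16
I6 -> (14, 15, 22, 23)
I7 -> (24, 25, 26, 27)  // WAW R3: wait I6 write@23

cycle = 25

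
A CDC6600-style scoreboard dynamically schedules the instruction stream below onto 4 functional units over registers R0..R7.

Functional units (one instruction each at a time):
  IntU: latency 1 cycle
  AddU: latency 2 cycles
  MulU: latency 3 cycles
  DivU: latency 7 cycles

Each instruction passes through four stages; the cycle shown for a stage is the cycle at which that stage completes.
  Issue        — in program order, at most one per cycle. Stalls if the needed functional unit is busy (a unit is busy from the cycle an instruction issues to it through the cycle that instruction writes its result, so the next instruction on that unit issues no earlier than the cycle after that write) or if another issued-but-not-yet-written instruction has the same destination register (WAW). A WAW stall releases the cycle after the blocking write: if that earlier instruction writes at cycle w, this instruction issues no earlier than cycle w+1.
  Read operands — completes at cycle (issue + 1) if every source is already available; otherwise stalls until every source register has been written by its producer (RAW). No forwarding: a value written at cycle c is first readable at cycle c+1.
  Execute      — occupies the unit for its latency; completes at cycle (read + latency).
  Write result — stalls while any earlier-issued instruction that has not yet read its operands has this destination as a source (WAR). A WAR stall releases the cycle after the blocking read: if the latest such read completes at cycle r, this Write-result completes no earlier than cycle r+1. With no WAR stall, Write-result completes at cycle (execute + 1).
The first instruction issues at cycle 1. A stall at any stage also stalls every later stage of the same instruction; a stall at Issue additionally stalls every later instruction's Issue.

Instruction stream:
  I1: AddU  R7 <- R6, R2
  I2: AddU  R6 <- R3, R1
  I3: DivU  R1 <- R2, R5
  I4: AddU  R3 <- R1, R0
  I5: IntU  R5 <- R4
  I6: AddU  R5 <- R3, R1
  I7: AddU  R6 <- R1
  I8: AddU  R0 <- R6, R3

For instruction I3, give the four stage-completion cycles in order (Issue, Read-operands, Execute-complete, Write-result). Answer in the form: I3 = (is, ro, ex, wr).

[1] I1 dispatched to AddU
[2] I1 operands ready
[4] I1 complete
[5] R7←I1
[6] I2 dispatched to AddU
[7] I2 operands ready; I3 dispatched to DivU
[8] I3 operands ready
[9] I2 complete
[10] R6←I2
[11] I4 dispatched to AddU
[12] I5 dispatched to IntU
[13] I5 operands ready
[14] I5 complete
[15] I3 complete; R5←I5
[16] R1←I3
[17] I4 operands ready
[19] I4 complete
[20] R3←I4
[21] I6 dispatched to AddU
[22] I6 operands ready
[24] I6 complete
[25] R5←I6
[26] I7 dispatched to AddU
[27] I7 operands ready
[29] I7 complete
[30] R6←I7
[31] I8 dispatched to AddU
[32] I8 operands ready
[34] I8 complete
[35] R0←I8

I3 = (7, 8, 15, 16)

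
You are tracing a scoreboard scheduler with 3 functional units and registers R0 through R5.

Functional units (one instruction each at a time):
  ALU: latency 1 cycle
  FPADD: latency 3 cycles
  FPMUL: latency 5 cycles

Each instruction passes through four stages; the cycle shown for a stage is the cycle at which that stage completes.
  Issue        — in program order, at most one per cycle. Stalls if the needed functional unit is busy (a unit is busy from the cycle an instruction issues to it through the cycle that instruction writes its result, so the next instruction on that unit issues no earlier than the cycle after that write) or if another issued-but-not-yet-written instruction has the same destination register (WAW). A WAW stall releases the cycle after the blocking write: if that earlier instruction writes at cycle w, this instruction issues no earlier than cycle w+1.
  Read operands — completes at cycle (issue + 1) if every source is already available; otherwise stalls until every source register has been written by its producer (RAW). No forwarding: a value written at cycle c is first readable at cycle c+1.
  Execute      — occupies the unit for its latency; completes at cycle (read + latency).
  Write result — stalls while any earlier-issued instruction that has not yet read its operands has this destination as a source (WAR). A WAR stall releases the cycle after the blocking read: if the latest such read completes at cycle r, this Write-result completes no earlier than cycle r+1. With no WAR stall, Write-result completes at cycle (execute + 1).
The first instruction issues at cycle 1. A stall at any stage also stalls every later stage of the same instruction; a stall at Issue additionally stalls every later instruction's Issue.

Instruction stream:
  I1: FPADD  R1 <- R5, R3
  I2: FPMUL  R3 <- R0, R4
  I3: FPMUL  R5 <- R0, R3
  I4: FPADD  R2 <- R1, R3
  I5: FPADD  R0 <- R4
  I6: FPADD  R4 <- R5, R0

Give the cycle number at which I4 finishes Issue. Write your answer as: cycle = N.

I1  is:1  ro:2  ex:5  wr:6
I2  is:2  ro:3  ex:8  wr:9
I3  is:10  ro:11  ex:16  wr:17  — struct: FPMUL busy until I2 writes@9
I4  is:11  ro:12  ex:15  wr:16
I5  is:17  ro:18  ex:21  wr:22  — struct: FPADD busy until I4 writes@16
I6  is:23  ro:24  ex:27  wr:28  — struct: FPADD busy until I5 writes@22

cycle = 11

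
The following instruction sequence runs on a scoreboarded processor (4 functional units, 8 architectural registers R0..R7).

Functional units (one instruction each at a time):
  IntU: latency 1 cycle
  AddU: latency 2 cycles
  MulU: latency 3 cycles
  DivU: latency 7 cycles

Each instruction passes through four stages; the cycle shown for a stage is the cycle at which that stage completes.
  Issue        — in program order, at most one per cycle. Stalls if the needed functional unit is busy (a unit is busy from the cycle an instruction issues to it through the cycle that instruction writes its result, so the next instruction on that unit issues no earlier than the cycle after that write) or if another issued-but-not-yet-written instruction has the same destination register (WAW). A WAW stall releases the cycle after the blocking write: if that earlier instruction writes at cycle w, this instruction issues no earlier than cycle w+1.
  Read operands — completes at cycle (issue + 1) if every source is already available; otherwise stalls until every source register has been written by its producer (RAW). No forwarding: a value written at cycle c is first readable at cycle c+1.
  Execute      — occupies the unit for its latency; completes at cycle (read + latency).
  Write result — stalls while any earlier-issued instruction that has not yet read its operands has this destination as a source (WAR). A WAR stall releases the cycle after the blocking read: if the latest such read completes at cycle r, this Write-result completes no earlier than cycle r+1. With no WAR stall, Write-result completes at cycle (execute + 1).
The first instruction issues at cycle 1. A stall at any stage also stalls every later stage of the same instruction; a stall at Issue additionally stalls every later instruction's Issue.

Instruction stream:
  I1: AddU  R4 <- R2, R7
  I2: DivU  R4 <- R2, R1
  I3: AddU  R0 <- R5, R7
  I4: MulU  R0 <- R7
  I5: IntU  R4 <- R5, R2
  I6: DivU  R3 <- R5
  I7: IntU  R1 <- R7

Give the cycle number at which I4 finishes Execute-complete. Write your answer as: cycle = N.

cycle = 16

t=1  I1 dispatched to AddU
t=2  I1 operands ready
t=4  I1 complete
t=5  R4←I1
t=6  I2 dispatched to DivU
t=7  I2 operands ready; I3 dispatched to AddU
t=8  I3 operands ready
t=10  I3 complete
t=11  R0←I3
t=12  I4 dispatched to MulU
t=13  I4 operands ready
t=14  I2 complete
t=15  R4←I2
t=16  I4 complete; I5 dispatched to IntU
t=17  R0←I4; I5 operands ready; I6 dispatched to DivU
t=18  I5 complete; I6 operands ready
t=19  R4←I5
t=20  I7 dispatched to IntU
t=21  I7 operands ready
t=22  I7 complete
t=23  R1←I7
t=25  I6 complete
t=26  R3←I6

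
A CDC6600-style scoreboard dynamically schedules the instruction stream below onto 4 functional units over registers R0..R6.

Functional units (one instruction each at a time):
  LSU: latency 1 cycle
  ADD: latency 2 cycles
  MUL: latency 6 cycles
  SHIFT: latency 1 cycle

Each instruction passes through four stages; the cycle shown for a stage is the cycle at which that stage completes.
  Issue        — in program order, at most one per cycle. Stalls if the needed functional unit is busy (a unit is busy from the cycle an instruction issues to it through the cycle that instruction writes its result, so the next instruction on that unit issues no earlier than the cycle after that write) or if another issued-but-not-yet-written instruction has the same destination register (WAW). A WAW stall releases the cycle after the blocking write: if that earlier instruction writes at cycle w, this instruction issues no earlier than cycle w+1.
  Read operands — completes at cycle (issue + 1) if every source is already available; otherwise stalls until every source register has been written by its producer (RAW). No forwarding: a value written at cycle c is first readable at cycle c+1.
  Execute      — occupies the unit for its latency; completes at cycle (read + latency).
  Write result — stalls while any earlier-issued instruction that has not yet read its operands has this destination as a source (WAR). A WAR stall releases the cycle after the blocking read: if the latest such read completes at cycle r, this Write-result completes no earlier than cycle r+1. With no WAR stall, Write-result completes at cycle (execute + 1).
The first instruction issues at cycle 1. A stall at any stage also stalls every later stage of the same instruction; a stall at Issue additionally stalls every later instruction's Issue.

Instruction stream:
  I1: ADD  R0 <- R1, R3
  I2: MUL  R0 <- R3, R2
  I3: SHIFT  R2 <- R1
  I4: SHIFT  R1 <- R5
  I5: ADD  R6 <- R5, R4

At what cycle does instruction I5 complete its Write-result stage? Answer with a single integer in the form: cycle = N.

cycle = 16

t=1  I1 dispatched to ADD
t=2  I1 operands ready
t=4  I1 complete
t=5  R0←I1
t=6  I2 dispatched to MUL
t=7  I2 operands ready | I3 dispatched to SHIFT
t=8  I3 operands ready
t=9  I3 complete
t=10  R2←I3
t=11  I4 dispatched to SHIFT
t=12  I4 operands ready | I5 dispatched to ADD
t=13  I2 complete | I4 complete | I5 operands ready
t=14  R0←I2 | R1←I4
t=15  I5 complete
t=16  R6←I5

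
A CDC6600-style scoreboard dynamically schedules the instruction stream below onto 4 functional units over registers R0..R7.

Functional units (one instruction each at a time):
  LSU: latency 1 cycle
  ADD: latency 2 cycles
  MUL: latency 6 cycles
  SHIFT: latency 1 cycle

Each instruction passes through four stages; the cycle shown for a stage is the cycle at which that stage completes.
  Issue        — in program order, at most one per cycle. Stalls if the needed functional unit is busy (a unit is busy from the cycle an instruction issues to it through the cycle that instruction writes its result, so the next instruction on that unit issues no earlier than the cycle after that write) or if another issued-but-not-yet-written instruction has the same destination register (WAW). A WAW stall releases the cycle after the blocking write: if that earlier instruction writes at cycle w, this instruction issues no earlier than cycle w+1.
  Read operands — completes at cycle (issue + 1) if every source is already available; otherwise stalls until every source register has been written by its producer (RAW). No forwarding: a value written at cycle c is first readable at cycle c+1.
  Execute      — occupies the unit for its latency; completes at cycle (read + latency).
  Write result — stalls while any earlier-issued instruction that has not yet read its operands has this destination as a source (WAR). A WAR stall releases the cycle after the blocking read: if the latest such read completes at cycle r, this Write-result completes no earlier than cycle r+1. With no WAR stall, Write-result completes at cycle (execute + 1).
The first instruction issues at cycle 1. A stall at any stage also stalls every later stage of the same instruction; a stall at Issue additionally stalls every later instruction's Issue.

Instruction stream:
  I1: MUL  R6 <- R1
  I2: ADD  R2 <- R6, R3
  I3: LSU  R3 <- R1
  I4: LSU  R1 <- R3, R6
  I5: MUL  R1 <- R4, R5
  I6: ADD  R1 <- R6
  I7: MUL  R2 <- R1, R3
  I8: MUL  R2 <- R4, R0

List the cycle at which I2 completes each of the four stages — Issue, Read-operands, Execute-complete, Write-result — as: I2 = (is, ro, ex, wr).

I2 = (2, 10, 12, 13)

c1: I1 issues→MUL
c2: I1 reads · I2 issues→ADD
c3: I3 issues→LSU
c4: I3 reads
c5: I3 exec-done
c8: I1 exec-done
c9: I1 writes R6
c10: I2 reads
c11: I3 writes R3
c12: I2 exec-done · I4 issues→LSU
c13: I2 writes R2 · I4 reads
c14: I4 exec-done
c15: I4 writes R1
c16: I5 issues→MUL
c17: I5 reads
c23: I5 exec-done
c24: I5 writes R1
c25: I6 issues→ADD
c26: I6 reads · I7 issues→MUL
c28: I6 exec-done
c29: I6 writes R1
c30: I7 reads
c36: I7 exec-done
c37: I7 writes R2
c38: I8 issues→MUL
c39: I8 reads
c45: I8 exec-done
c46: I8 writes R2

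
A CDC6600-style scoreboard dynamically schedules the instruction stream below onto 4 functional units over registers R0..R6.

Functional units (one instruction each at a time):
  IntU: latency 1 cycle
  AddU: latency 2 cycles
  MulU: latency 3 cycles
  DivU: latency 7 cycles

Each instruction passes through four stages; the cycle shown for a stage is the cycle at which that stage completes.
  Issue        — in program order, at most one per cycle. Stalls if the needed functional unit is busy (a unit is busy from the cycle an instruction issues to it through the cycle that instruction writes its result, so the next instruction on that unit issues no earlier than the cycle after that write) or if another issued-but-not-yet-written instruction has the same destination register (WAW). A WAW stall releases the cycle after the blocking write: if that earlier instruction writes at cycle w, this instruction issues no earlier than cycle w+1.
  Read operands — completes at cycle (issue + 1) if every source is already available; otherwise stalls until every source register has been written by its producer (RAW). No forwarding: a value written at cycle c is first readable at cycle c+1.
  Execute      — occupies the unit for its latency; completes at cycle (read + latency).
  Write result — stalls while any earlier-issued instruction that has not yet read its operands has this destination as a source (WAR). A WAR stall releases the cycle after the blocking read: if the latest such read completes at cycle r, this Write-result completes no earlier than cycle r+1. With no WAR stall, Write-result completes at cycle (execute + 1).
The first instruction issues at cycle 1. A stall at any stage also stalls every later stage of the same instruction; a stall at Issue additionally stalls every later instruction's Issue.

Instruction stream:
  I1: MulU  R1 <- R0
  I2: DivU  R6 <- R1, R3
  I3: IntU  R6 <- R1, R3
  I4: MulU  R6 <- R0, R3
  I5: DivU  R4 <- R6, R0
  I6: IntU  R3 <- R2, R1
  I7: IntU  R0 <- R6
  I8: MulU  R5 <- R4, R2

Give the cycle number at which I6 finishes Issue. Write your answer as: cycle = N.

[1] I1 dispatched to MulU
[2] I1 operands ready; I2 dispatched to DivU
[5] I1 complete
[6] R1←I1
[7] I2 operands ready
[14] I2 complete
[15] R6←I2
[16] I3 dispatched to IntU
[17] I3 operands ready
[18] I3 complete
[19] R6←I3
[20] I4 dispatched to MulU
[21] I4 operands ready; I5 dispatched to DivU
[22] I6 dispatched to IntU
[23] I6 operands ready
[24] I4 complete; I6 complete
[25] R6←I4; R3←I6
[26] I5 operands ready; I7 dispatched to IntU
[27] I7 operands ready; I8 dispatched to MulU
[28] I7 complete
[29] R0←I7
[33] I5 complete
[34] R4←I5
[35] I8 operands ready
[38] I8 complete
[39] R5←I8

cycle = 22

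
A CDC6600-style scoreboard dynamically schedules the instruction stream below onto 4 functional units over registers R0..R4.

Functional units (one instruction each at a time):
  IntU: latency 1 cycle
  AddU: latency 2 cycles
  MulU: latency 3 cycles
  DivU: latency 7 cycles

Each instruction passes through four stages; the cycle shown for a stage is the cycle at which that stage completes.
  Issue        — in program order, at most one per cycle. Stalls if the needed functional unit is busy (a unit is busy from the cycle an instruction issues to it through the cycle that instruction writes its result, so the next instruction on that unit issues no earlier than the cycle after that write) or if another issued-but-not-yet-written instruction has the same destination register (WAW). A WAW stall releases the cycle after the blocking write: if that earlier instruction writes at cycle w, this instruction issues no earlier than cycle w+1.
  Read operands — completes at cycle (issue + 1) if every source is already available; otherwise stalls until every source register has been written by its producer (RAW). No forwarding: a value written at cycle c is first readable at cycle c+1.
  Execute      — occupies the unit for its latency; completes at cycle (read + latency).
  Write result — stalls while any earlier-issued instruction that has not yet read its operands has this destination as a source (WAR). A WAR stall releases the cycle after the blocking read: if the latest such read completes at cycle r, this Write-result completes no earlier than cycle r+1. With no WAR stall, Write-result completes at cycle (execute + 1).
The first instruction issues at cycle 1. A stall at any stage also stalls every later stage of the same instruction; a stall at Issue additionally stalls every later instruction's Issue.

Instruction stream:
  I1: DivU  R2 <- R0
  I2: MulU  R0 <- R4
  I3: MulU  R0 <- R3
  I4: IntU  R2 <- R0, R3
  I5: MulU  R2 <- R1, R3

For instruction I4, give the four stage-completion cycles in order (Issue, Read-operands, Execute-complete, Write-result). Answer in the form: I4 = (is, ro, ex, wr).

[1] issue I1 (DivU)
[2] I1 read-ops, issue I2 (MulU)
[3] I2 read-ops
[6] I2 finished on MulU
[7] I2→R0
[8] issue I3 (MulU)
[9] I1 finished on DivU, I3 read-ops
[10] I1→R2
[11] issue I4 (IntU)
[12] I3 finished on MulU
[13] I3→R0
[14] I4 read-ops
[15] I4 finished on IntU
[16] I4→R2
[17] issue I5 (MulU)
[18] I5 read-ops
[21] I5 finished on MulU
[22] I5→R2

I4 = (11, 14, 15, 16)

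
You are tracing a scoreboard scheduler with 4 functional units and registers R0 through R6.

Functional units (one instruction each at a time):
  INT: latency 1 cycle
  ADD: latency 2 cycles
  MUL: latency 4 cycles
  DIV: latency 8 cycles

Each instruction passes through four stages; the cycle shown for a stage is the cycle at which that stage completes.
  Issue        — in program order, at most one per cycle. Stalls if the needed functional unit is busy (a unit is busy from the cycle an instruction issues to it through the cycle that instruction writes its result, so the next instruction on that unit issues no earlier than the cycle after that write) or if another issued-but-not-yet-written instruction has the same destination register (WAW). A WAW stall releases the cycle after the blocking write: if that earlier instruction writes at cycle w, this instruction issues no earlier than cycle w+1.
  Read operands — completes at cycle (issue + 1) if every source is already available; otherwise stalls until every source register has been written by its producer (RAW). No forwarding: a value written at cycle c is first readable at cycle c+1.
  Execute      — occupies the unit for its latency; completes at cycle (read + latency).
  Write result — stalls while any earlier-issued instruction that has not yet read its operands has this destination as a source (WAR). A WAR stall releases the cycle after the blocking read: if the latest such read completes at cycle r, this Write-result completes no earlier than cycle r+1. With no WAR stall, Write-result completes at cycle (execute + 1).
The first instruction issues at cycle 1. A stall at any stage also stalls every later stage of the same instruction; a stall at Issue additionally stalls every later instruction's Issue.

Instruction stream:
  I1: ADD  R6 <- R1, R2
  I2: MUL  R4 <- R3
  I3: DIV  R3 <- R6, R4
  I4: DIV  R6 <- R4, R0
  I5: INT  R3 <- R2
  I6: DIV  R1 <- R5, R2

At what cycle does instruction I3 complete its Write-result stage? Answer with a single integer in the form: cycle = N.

1) issue 1, read 2, done 4, write 5
2) issue 2, read 3, done 7, write 8
3) issue 3, read 9, done 17, write 18  <RAW R4: wait I2 write@8>
4) issue 19, read 20, done 28, write 29  <struct: DIV busy until I3 writes@18>
5) issue 20, read 21, done 22, write 23
6) issue 30, read 31, done 39, write 40  <struct: DIV busy until I4 writes@29>

cycle = 18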